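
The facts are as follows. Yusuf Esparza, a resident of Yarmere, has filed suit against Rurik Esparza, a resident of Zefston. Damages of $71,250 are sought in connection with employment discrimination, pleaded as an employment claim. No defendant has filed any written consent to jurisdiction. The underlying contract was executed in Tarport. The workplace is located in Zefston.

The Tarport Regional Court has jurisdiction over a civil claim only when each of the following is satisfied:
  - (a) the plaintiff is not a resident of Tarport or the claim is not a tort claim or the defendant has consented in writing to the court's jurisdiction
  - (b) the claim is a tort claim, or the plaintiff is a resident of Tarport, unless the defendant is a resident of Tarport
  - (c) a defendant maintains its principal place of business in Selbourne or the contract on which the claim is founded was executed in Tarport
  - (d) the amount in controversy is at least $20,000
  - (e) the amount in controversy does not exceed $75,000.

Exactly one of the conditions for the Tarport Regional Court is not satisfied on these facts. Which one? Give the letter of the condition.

The Tarport Regional Court:
  (a) The plaintiff resides in Yarmere, which is not Tarport, so this disjunct is met. Met.
  (b) The claim is an employment claim, not a tort claim; the plaintiff resides in Yarmere, not Tarport — no alternative holds. Nor does the 'unless' clause help: the defendant resides in Zefston, not Tarport. Not met.
  (c) The contract was executed in Tarport, so this disjunct is met. Condition met.
  (d) The amount in controversy is 71,250 dollars, which meets the 20,000 dollars floor. Satisfied.
  (e) The amount in controversy is USD 71,250, within the USD 75,000 ceiling. Satisfied.
Only condition (b) fails.

(b)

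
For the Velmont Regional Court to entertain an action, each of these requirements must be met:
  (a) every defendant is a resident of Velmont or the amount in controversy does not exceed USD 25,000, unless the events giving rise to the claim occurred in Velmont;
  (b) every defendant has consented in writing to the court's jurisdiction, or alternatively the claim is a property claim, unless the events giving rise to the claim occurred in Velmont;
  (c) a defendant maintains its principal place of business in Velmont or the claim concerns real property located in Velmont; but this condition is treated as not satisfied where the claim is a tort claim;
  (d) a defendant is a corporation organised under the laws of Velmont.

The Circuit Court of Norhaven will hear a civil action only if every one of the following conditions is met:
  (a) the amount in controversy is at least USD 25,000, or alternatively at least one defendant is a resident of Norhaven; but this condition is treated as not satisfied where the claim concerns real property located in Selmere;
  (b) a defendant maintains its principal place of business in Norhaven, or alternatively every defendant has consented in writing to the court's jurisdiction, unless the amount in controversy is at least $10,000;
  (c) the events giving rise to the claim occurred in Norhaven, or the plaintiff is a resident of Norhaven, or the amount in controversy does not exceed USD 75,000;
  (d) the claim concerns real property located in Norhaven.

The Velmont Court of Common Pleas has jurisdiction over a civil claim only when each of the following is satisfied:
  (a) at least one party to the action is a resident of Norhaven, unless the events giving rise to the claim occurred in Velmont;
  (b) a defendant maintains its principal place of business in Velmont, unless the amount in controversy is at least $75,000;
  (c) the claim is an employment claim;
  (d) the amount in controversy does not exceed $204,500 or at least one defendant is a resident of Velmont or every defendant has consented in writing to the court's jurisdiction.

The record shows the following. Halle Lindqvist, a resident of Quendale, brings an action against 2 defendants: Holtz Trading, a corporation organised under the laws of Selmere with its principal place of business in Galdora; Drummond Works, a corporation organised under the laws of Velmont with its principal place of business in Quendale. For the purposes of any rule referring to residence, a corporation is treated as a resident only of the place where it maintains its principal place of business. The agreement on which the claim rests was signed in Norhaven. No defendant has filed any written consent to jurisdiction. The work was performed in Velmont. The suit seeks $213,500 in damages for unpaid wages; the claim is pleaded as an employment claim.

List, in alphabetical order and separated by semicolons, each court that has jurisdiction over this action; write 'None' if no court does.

None

The Velmont Regional Court:
  (a) The defendants reside as follows — Holtz Trading in Galdora, Drummond Works in Quendale — not all in Velmont; the amount in controversy is $213,500, above the $25,000 ceiling — every alternative fails. The proviso rescues it, though: the operative events occurred in Velmont. Satisfied.
  (b) No such written consent has been filed; the claim is an employment claim, not a property claim — no alternative holds. But the operative events occurred in Velmont, and the 'unless' clause therefore excuses the requirement. Met.
  (c) The corporate defendant(s) have their principal place of business in Galdora, Quendale, not Velmont; the claim does not concern real property — no alternative holds. Fails.
  (d) Drummond Works is organised under the laws of Velmont. Met.
  → At least one condition fails; no jurisdiction.
The Circuit Court of Norhaven:
  (a) The amount in controversy is USD 213,500, which meets the 25,000 dollars floor, so this disjunct is met. The exception is not triggered, since the claim does not concern real property. Condition met.
  (b) The corporate defendant(s) have their principal place of business in Galdora, Quendale, not Norhaven; no such written consent has been filed — every alternative fails. However, the amount in controversy is USD 213,500, which meets the 10,000 dollars floor, so the 'unless' proviso supplies this condition. Met.
  (c) The operative events occurred in Velmont, not Norhaven; the plaintiff resides in Quendale, not Norhaven; the amount in controversy is $213,500, above the 75,000 dollars ceiling — no alternative holds. Not satisfied.
  (d) The claim does not concern real property. Not satisfied.
  → No jurisdiction.
The Velmont Court of Common Pleas:
  (a) No party resides in Norhaven. But the operative events occurred in Velmont, and the 'unless' clause therefore excuses the requirement. Met.
  (b) The corporate defendant(s) have their principal place of business in Galdora, Quendale, not Velmont. The proviso rescues it, though: the amount in controversy is $213,500, which meets the $75,000 floor. Condition met.
  (c) The claim is an employment claim. Satisfied.
  (d) The amount in controversy is USD 213,500, above the 204,500 dollars ceiling; no defendant resides in Velmont (they reside in Galdora, Quendale); no such written consent has been filed — every alternative fails. Fails.
  → At least one condition fails; no jurisdiction.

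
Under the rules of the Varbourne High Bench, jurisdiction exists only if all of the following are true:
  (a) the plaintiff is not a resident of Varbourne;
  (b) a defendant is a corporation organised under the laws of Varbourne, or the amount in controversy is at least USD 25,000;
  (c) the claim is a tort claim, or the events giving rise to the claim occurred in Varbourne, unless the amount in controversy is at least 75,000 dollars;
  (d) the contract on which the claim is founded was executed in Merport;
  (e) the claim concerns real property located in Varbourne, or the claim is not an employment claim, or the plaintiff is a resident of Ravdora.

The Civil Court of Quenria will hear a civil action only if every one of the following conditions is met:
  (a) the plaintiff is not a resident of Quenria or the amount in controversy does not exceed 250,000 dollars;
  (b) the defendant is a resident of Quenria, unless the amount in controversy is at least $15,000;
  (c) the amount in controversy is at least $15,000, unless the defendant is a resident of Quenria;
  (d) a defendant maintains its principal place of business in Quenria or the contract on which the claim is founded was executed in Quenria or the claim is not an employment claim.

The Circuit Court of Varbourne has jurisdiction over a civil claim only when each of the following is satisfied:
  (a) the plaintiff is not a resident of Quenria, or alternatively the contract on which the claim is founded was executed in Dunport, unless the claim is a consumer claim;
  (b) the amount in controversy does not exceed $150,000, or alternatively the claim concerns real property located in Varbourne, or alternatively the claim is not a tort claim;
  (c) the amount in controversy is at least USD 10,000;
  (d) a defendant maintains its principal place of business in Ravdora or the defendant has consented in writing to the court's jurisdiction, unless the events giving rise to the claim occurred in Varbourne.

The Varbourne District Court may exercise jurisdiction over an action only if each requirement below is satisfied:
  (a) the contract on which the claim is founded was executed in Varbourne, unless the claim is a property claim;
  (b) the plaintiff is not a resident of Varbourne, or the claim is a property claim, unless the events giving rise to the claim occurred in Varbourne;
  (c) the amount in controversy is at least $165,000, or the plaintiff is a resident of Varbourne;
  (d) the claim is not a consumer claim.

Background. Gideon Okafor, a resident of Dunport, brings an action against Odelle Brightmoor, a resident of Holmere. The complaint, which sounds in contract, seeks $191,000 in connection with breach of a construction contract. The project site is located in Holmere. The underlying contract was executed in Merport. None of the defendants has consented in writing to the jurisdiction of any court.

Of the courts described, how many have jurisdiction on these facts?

2

The Varbourne High Bench:
  (a) The plaintiff resides in Dunport, which is not Varbourne. Met.
  (b) The amount in controversy is USD 191,000, which meets the 25,000 dollars floor, so this disjunct is met. Met.
  (c) The claim is a contract claim, not a tort claim; the operative events occurred in Holmere, not Varbourne — none of the alternatives is met. But the amount in controversy is 191,000 dollars, which meets the $75,000 floor, and the 'unless' clause therefore excuses the requirement. Met.
  (d) The contract was executed in Merport. Condition met.
  (e) The claim is a contract claim, not an employment claim, which satisfies one of the alternatives. Met.
  → The court has jurisdiction.
The Civil Court of Quenria:
  (a) The plaintiff resides in Dunport, which is not Quenria, so one alternative holds. Met.
  (b) The defendant resides in Holmere, not Quenria. However, the amount in controversy is 191,000 dollars, which meets the 15,000 dollars floor, so the 'unless' proviso supplies this condition. Met.
  (c) The amount in controversy is $191,000, which meets the $15,000 floor. Met.
  (d) The claim is a contract claim, not an employment claim, which satisfies one of the alternatives. Condition met.
  → Jurisdiction lies.
The Circuit Court of Varbourne:
  (a) The plaintiff resides in Dunport, which is not Quenria, so this disjunct is met. Met.
  (b) The claim is a contract claim, not a tort claim — that alternative is enough. Condition met.
  (c) The amount in controversy is 191,000 dollars, which meets the $10,000 floor. Condition met.
  (d) No defendant is a corporation; no such written consent has been filed — every alternative fails. And the operative events occurred in Holmere, not Varbourne, so the proviso does not save it. Condition not met.
  → At least one condition fails; no jurisdiction.
The Varbourne District Court:
  (a) The contract was executed in Merport, not Varbourne. Nor does the 'unless' clause help: the claim is a contract claim, not a property claim. Condition not met.
  (b) The plaintiff resides in Dunport, which is not Varbourne, so this disjunct is met. Condition met.
  (c) The amount in controversy is $191,000, which meets the USD 165,000 floor — that alternative is enough. Condition met.
  (d) The claim is a contract claim, not a consumer claim. Satisfied.
  → At least one condition fails; no jurisdiction.
Courts with jurisdiction: the Varbourne High Bench, the Civil Court of Quenria — 2 in total.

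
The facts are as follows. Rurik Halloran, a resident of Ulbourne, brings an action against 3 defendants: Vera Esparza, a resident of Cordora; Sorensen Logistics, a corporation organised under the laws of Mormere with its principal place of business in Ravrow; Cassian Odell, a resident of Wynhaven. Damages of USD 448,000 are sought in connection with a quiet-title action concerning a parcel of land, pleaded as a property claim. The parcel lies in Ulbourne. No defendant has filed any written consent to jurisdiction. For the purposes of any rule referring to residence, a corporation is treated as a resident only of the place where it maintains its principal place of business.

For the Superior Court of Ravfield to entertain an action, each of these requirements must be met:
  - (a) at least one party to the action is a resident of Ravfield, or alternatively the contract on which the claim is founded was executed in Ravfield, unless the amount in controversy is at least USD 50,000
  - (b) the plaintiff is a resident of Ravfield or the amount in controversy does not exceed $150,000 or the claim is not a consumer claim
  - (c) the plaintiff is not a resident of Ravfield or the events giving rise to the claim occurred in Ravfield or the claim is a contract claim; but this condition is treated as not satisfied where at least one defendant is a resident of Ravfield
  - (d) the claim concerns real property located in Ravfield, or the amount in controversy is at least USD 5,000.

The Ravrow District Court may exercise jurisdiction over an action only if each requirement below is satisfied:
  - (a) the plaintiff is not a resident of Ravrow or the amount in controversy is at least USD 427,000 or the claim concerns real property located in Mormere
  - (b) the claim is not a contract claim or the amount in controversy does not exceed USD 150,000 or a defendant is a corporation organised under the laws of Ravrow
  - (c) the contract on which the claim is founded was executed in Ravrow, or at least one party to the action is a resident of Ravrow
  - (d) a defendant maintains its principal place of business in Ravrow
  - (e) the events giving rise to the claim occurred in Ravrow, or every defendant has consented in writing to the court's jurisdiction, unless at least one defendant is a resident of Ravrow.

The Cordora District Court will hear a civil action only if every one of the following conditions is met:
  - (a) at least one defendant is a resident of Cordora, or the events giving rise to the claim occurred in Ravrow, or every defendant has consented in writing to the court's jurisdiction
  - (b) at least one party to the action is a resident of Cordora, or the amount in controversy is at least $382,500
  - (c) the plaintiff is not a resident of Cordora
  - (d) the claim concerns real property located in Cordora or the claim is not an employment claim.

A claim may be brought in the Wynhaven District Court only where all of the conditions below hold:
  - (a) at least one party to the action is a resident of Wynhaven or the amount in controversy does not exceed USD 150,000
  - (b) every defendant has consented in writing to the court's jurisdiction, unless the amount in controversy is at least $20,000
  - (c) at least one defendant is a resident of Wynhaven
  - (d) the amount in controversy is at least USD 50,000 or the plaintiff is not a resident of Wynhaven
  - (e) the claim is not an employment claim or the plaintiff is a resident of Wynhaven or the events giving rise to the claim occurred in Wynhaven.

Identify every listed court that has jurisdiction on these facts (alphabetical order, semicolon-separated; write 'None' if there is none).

the Cordora District Court; the Ravrow District Court; the Superior Court of Ravfield; the Wynhaven District Court

The Superior Court of Ravfield:
  (a) No party resides in Ravfield; no contract (and hence no place of execution) is alleged — every alternative fails. But the amount in controversy is 448,000 dollars, which meets the 50,000 dollars floor, and the 'unless' clause therefore excuses the requirement. Met.
  (b) The claim is a property claim, not a consumer claim, which satisfies one of the alternatives. Condition met.
  (c) The plaintiff resides in Ulbourne, which is not Ravfield, so one alternative holds. And the carve-out is inapplicable — no defendant resides in Ravfield (they reside in Cordora, Ravrow, Wynhaven). Condition met.
  (d) The amount in controversy is $448,000, which meets the USD 5,000 floor, which satisfies one of the alternatives. Satisfied.
  → The court has jurisdiction.
The Ravrow District Court:
  (a) The plaintiff resides in Ulbourne, which is not Ravrow, so this disjunct is met. Satisfied.
  (b) The claim is a property claim, not a contract claim, which satisfies one of the alternatives. Met.
  (c) Sorensen Logistics resides in Ravrow, which satisfies one of the alternatives. Met.
  (d) Sorensen Logistics has its principal place of business in Ravrow. Satisfied.
  (e) The operative events occurred in Ulbourne, not Ravrow; no such written consent has been filed — no alternative holds. However, Sorensen Logistics resides in Ravrow, so the 'unless' proviso supplies this condition. Satisfied.
  → Every requirement is satisfied — jurisdiction.
The Cordora District Court:
  (a) Vera Esparza resides in Cordora, so one alternative holds. Met.
  (b) Vera Esparza resides in Cordora, so this disjunct is met. Satisfied.
  (c) The plaintiff resides in Ulbourne, which is not Cordora. Satisfied.
  (d) The claim is a property claim, not an employment claim, so this disjunct is met. Met.
  → Jurisdiction lies.
The Wynhaven District Court:
  (a) Cassian Odell resides in Wynhaven, which satisfies one of the alternatives. Condition met.
  (b) No such written consent has been filed. But the amount in controversy is 448,000 dollars, which meets the USD 20,000 floor, and the 'unless' clause therefore excuses the requirement. Condition met.
  (c) Cassian Odell resides in Wynhaven. Met.
  (d) The amount in controversy is USD 448,000, which meets the USD 50,000 floor — that alternative is enough. Satisfied.
  (e) The claim is a property claim, not an employment claim, which satisfies one of the alternatives. Condition met.
  → All conditions met; jurisdiction exists.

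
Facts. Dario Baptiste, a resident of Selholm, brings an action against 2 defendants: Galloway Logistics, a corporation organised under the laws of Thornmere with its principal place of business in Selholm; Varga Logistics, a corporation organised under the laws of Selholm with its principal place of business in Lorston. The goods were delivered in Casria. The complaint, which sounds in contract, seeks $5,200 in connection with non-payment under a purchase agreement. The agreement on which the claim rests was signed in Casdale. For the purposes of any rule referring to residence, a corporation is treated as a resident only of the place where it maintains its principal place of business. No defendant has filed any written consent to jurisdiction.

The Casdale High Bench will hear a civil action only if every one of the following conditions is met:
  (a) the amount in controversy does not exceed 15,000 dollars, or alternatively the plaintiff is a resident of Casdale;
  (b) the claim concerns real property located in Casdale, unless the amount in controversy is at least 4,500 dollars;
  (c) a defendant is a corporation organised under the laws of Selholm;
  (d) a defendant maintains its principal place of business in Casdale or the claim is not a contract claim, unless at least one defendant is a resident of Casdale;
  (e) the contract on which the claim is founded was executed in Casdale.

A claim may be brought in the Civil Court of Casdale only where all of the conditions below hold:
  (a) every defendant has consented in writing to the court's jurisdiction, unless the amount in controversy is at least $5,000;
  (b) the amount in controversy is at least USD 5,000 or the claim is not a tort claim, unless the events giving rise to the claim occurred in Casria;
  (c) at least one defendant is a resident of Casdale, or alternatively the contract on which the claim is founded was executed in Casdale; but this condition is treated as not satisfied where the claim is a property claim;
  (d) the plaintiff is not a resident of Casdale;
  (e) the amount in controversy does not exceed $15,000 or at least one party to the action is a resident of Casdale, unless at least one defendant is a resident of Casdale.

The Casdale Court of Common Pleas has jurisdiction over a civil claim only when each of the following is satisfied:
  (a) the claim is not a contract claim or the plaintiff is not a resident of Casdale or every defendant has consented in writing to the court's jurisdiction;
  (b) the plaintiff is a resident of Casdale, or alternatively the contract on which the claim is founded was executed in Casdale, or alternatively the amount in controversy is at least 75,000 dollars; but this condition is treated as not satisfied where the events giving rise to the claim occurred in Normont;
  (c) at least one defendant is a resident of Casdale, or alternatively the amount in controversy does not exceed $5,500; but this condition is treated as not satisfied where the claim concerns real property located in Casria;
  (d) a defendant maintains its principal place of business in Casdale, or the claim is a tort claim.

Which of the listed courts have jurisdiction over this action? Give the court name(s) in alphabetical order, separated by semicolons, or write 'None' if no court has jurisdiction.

The Casdale High Bench:
  (a) The amount in controversy is 5,200 dollars, within the USD 15,000 ceiling, so this disjunct is met. Satisfied.
  (b) The claim does not concern real property. However, the amount in controversy is USD 5,200, which meets the USD 4,500 floor, so the 'unless' proviso supplies this condition. Satisfied.
  (c) Varga Logistics is organised under the laws of Selholm. Condition met.
  (d) The corporate defendant(s) have their principal place of business in Lorston, Selholm, not Casdale; the claim is a contract claim — none of the alternatives is met. The proviso offers no rescue either, since no defendant resides in Casdale (they reside in Selholm, Lorston). Condition not met.
  (e) The contract was executed in Casdale. Satisfied.
  → Not every requirement is met — no jurisdiction.
The Civil Court of Casdale:
  (a) No such written consent has been filed. However, the amount in controversy is $5,200, which meets the 5,000 dollars floor, so the 'unless' proviso supplies this condition. Met.
  (b) The amount in controversy is $5,200, which meets the 5,000 dollars floor, so this disjunct is met. Condition met.
  (c) The contract was executed in Casdale, so this disjunct is met. The carve-out does not apply: the claim is a contract claim, not a property claim. Satisfied.
  (d) The plaintiff resides in Selholm, which is not Casdale. Met.
  (e) The amount in controversy is $5,200, within the $15,000 ceiling, so one alternative holds. Met.
  → Jurisdiction lies.
The Casdale Court of Common Pleas:
  (a) The plaintiff resides in Selholm, which is not Casdale, so this disjunct is met. Satisfied.
  (b) The contract was executed in Casdale — that alternative is enough. And the carve-out is inapplicable — the operative events occurred in Casria, not Normont. Satisfied.
  (c) The amount in controversy is USD 5,200, within the 5,500 dollars ceiling, so this disjunct is met. The carve-out does not apply: the claim does not concern real property. Satisfied.
  (d) The corporate defendant(s) have their principal place of business in Lorston, Selholm, not Casdale; the claim is a contract claim, not a tort claim — every alternative fails. Fails.
  → The court lacks jurisdiction.

the Civil Court of Casdale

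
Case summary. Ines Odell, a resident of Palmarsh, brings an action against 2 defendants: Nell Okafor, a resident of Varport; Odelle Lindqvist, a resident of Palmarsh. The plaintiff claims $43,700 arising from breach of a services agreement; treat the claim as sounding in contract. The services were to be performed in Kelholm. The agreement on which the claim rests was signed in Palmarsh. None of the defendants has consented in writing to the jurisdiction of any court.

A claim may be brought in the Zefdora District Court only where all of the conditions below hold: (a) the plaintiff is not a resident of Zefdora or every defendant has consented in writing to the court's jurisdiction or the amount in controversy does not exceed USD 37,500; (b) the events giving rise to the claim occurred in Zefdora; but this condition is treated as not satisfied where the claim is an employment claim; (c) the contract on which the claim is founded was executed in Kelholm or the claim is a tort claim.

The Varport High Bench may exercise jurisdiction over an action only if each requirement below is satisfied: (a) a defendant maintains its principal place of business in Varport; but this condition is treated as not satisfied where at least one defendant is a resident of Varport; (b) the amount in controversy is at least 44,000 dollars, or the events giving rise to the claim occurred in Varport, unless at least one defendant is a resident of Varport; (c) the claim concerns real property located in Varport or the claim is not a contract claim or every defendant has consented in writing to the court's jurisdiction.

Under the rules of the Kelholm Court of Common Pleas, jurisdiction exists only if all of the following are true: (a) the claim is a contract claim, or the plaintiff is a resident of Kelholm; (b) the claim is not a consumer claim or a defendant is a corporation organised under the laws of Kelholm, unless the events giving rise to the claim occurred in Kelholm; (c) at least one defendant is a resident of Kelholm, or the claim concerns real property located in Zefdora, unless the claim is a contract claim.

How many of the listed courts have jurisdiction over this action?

1

The Zefdora District Court:
  (a) The plaintiff resides in Palmarsh, which is not Zefdora — that alternative is enough. Condition met.
  (b) The operative events occurred in Kelholm, not Zefdora. Not met.
  (c) The contract was executed in Palmarsh, not Kelholm; the claim is a contract claim, not a tort claim — none of the alternatives is met. Condition not met.
  → No jurisdiction.
The Varport High Bench:
  (a) No defendant is a corporation. Not satisfied.
  (b) The amount in controversy is 43,700 dollars, below the USD 44,000 floor; the operative events occurred in Kelholm, not Varport — every alternative fails. The proviso rescues it, though: Nell Okafor resides in Varport. Condition met.
  (c) The claim does not concern real property; the claim is a contract claim; no such written consent has been filed — no alternative holds. Condition not met.
  → Not every requirement is met — no jurisdiction.
The Kelholm Court of Common Pleas:
  (a) The claim is a contract claim — that alternative is enough. Condition met.
  (b) The claim is a contract claim, not a consumer claim, which satisfies one of the alternatives. Met.
  (c) No defendant resides in Kelholm (they reside in Varport, Palmarsh); the claim does not concern real property — none of the alternatives is met. But the claim is a contract claim, and the 'unless' clause therefore excuses the requirement. Met.
  → Jurisdiction lies.
Courts with jurisdiction: the Kelholm Court of Common Pleas — 1 in total.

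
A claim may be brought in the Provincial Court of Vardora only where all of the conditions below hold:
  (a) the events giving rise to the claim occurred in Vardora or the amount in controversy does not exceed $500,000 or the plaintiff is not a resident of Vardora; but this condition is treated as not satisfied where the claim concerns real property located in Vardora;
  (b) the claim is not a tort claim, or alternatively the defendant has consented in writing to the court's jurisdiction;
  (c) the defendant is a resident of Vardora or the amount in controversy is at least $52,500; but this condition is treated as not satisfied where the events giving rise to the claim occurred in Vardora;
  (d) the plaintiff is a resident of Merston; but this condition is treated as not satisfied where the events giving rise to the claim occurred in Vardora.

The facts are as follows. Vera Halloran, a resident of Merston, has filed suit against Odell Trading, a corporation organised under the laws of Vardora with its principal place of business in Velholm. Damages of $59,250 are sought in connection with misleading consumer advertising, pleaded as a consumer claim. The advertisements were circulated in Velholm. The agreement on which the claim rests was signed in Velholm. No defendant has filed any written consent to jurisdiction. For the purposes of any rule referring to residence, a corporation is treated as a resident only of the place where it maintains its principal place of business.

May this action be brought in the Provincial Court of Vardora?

Yes

The Provincial Court of Vardora:
  (a) The amount in controversy is 59,250 dollars, within the USD 500,000 ceiling, so one alternative holds. The exception is not triggered, since the claim does not concern real property. Met.
  (b) The claim is a consumer claim, not a tort claim, which satisfies one of the alternatives. Condition met.
  (c) The amount in controversy is 59,250 dollars, which meets the 52,500 dollars floor, so one alternative holds. The carve-out does not apply: the operative events occurred in Velholm, not Vardora. Condition met.
  (d) The plaintiff resides in Merston. The exception is not triggered, since the operative events occurred in Velholm, not Vardora. Condition met.
  → All conditions met; jurisdiction exists.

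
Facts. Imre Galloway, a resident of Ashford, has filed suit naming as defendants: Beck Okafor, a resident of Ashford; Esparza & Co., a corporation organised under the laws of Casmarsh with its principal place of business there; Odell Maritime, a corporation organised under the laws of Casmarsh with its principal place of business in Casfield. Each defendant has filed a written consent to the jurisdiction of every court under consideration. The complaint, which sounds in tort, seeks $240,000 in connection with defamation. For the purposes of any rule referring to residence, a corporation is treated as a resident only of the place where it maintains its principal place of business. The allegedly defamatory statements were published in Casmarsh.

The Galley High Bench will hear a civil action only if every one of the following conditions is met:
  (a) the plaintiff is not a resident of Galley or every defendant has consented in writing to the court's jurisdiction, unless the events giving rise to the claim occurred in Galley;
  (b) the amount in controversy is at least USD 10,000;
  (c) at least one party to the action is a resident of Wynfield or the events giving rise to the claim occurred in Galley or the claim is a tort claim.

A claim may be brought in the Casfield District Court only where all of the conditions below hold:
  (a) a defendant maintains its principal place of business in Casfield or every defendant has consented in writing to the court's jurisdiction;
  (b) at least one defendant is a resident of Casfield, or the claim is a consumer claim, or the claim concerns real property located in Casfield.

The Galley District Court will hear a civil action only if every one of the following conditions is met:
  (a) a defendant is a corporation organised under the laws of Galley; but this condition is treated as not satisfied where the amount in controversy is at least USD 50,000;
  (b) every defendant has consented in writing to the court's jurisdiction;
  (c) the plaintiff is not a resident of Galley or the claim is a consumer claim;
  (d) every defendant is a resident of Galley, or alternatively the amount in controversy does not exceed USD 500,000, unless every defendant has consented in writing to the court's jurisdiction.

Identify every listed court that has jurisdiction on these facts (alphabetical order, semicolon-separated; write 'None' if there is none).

the Casfield District Court; the Galley High Bench

The Galley High Bench:
  (a) The plaintiff resides in Ashford, which is not Galley, so one alternative holds. Satisfied.
  (b) The amount in controversy is $240,000, which meets the USD 10,000 floor. Condition met.
  (c) The claim is a tort claim, so one alternative holds. Satisfied.
  → All conditions met; jurisdiction exists.
The Casfield District Court:
  (a) Odell Maritime has its principal place of business in Casfield — that alternative is enough. Condition met.
  (b) Odell Maritime resides in Casfield, which satisfies one of the alternatives. Condition met.
  → Jurisdiction lies.
The Galley District Court:
  (a) The corporate defendant(s) are organised in Casmarsh, not Galley. Not met.
  (b) Every defendant has filed written consent. Satisfied.
  (c) The plaintiff resides in Ashford, which is not Galley, which satisfies one of the alternatives. Satisfied.
  (d) The amount in controversy is USD 240,000, within the $500,000 ceiling, so this disjunct is met. Met.
  → Not every requirement is met — no jurisdiction.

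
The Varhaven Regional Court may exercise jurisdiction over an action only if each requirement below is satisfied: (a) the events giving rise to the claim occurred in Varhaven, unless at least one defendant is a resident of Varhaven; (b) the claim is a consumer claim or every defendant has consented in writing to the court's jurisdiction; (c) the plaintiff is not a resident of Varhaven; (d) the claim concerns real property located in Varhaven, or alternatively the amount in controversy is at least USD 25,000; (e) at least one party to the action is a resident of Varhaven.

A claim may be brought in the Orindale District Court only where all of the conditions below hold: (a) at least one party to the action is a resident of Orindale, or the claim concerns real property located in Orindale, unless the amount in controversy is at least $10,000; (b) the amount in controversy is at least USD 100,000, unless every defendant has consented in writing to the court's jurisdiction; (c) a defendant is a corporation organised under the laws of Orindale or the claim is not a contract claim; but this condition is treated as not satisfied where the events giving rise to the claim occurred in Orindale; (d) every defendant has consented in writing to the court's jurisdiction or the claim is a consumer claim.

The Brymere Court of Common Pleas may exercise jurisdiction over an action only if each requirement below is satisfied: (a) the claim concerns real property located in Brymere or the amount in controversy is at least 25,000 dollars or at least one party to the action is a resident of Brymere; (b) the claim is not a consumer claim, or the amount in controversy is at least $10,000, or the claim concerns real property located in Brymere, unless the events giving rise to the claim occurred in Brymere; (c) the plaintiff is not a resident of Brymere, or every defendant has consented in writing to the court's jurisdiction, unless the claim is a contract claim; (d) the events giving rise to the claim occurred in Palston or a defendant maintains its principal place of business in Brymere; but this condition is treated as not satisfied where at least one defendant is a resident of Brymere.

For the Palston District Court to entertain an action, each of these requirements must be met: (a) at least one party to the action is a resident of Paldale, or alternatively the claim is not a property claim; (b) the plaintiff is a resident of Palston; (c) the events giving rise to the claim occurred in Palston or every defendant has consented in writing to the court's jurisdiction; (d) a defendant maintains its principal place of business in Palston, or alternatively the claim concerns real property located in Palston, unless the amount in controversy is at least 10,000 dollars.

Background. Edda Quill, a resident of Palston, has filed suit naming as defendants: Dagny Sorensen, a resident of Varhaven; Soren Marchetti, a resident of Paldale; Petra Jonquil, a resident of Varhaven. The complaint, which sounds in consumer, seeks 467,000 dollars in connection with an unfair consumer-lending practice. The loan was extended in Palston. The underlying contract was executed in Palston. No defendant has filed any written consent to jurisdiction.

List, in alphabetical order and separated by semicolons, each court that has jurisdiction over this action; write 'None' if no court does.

The Varhaven Regional Court:
  (a) The operative events occurred in Palston, not Varhaven. The proviso rescues it, though: Dagny Sorensen resides in Varhaven. Met.
  (b) The claim is a consumer claim, which satisfies one of the alternatives. Met.
  (c) The plaintiff resides in Palston, which is not Varhaven. Condition met.
  (d) The amount in controversy is USD 467,000, which meets the 25,000 dollars floor — that alternative is enough. Satisfied.
  (e) Dagny Sorensen resides in Varhaven. Satisfied.
  → Jurisdiction lies.
The Orindale District Court:
  (a) No party resides in Orindale; the claim does not concern real property — none of the alternatives is met. The proviso rescues it, though: the amount in controversy is USD 467,000, which meets the $10,000 floor. Condition met.
  (b) The amount in controversy is 467,000 dollars, which meets the $100,000 floor. Met.
  (c) The claim is a consumer claim, not a contract claim, so this disjunct is met. The carve-out does not apply: the operative events occurred in Palston, not Orindale. Condition met.
  (d) The claim is a consumer claim, so this disjunct is met. Met.
  → The court has jurisdiction.
The Brymere Court of Common Pleas:
  (a) The amount in controversy is USD 467,000, which meets the USD 25,000 floor, so one alternative holds. Condition met.
  (b) The amount in controversy is 467,000 dollars, which meets the 10,000 dollars floor, so this disjunct is met. Satisfied.
  (c) The plaintiff resides in Palston, which is not Brymere, so this disjunct is met. Satisfied.
  (d) The operative events occurred in Palston, which satisfies one of the alternatives. The carve-out does not apply: no defendant resides in Brymere (they reside in Varhaven, Paldale, Varhaven). Condition met.
  → Every requirement is satisfied — jurisdiction.
The Palston District Court:
  (a) Soren Marchetti resides in Paldale, so this disjunct is met. Satisfied.
  (b) The plaintiff resides in Palston. Satisfied.
  (c) The operative events occurred in Palston — that alternative is enough. Met.
  (d) No defendant is a corporation; the claim does not concern real property — none of the alternatives is met. However, the amount in controversy is USD 467,000, which meets the 10,000 dollars floor, so the 'unless' proviso supplies this condition. Condition met.
  → All conditions met; jurisdiction exists.

the Brymere Court of Common Pleas; the Orindale District Court; the Palston District Court; the Varhaven Regional Court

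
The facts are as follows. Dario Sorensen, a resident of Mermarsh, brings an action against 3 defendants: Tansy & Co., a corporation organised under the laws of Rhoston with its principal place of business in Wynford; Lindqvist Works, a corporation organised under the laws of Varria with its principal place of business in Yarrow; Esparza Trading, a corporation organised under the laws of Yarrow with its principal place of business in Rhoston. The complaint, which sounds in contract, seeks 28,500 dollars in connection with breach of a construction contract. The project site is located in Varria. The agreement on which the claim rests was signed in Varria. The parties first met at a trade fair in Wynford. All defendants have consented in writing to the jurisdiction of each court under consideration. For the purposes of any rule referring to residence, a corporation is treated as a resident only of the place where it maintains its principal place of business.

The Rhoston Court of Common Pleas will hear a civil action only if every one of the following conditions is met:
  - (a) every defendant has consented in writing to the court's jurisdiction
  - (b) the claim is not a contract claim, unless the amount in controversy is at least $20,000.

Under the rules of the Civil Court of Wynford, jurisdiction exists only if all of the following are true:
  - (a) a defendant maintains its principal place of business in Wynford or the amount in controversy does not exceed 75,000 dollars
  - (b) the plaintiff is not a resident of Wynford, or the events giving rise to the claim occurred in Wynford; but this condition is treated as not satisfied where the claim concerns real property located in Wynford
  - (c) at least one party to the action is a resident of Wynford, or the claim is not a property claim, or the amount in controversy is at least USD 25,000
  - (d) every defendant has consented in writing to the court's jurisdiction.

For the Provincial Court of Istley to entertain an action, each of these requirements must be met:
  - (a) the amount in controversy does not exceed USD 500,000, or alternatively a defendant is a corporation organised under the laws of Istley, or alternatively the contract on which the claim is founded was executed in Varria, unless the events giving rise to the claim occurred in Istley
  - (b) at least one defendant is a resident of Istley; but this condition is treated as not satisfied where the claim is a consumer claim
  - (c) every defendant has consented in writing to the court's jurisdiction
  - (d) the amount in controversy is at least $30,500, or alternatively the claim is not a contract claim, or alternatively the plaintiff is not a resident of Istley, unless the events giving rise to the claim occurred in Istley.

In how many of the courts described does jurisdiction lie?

The Rhoston Court of Common Pleas:
  (a) Every defendant has filed written consent. Met.
  (b) The claim is a contract claim. However, the amount in controversy is $28,500, which meets the $20,000 floor, so the 'unless' proviso supplies this condition. Met.
  → Every requirement is satisfied — jurisdiction.
The Civil Court of Wynford:
  (a) Tansy & Co. has its principal place of business in Wynford — that alternative is enough. Condition met.
  (b) The plaintiff resides in Mermarsh, which is not Wynford, which satisfies one of the alternatives. And the carve-out is inapplicable — the claim does not concern real property. Met.
  (c) Tansy & Co. resides in Wynford — that alternative is enough. Met.
  (d) Every defendant has filed written consent. Satisfied.
  → All conditions met; jurisdiction exists.
The Provincial Court of Istley:
  (a) The amount in controversy is $28,500, within the $500,000 ceiling, so this disjunct is met. Satisfied.
  (b) No defendant resides in Istley (they reside in Wynford, Yarrow, Rhoston). Condition not met.
  (c) Every defendant has filed written consent. Condition met.
  (d) The plaintiff resides in Mermarsh, which is not Istley, so this disjunct is met. Met.
  → No jurisdiction.
Courts with jurisdiction: the Rhoston Court of Common Pleas, the Civil Court of Wynford — 2 in total.

2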